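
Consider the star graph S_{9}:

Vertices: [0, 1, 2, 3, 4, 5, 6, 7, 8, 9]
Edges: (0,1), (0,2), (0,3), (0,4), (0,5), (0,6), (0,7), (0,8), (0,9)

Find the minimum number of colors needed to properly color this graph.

S_{9} has one hub adjacent to 9 leaves; leaves are pairwise non-adjacent.
Color the hub 0 and every leaf 1.
Chromatic number = 2.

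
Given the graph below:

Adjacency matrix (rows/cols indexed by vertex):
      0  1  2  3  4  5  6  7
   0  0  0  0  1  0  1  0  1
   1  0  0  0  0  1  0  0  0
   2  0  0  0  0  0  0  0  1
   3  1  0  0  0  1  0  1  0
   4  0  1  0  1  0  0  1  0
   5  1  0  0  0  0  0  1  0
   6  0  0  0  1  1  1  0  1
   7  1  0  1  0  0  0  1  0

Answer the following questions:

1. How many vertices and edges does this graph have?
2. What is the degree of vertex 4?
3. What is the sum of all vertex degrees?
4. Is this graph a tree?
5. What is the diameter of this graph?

Count: 8 vertices, 10 edges.
Vertex 4 has neighbors [1, 3, 6], degree = 3.
Handshaking lemma: 2 * 10 = 20.
A tree on 8 vertices has 7 edges. This graph has 10 edges (3 extra). Not a tree.
Diameter (longest shortest path) = 4.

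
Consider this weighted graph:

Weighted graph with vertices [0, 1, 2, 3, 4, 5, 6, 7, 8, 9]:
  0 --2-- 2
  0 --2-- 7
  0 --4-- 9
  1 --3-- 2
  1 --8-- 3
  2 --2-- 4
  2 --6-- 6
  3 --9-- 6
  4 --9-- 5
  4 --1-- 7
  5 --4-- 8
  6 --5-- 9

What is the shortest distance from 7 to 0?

Using Dijkstra's algorithm from vertex 7:
Shortest path: 7 -> 0
Total weight: 2 = 2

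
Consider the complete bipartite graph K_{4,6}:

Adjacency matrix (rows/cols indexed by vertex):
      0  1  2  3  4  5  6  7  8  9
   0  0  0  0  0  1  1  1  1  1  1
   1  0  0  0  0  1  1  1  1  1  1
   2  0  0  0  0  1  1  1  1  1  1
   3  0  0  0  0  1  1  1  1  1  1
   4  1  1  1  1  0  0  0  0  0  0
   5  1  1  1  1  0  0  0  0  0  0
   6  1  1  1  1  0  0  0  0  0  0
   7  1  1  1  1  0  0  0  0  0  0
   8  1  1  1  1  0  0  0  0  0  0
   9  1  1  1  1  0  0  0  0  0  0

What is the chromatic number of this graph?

K_{4,6} is bipartite: vertices split into two independent sets of size 4 and 6.
Color one set 0, the other 1. No adjacent vertices share a color.
Chromatic number = 2.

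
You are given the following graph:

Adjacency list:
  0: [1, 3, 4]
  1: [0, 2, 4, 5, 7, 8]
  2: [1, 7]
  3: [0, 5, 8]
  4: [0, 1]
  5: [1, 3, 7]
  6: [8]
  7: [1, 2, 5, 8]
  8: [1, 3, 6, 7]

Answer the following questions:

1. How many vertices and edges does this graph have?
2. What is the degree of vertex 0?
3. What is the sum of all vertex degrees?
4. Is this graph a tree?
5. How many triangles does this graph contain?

Count: 9 vertices, 14 edges.
Vertex 0 has neighbors [1, 3, 4], degree = 3.
Handshaking lemma: 2 * 14 = 28.
A tree on 9 vertices has 8 edges. This graph has 14 edges (6 extra). Not a tree.
Number of triangles = 4.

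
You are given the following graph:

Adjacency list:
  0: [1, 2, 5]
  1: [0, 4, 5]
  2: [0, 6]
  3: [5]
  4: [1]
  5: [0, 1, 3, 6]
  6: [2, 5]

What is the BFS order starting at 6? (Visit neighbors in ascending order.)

BFS from vertex 6 (neighbors processed in ascending order):
Visit order: 6, 2, 5, 0, 1, 3, 4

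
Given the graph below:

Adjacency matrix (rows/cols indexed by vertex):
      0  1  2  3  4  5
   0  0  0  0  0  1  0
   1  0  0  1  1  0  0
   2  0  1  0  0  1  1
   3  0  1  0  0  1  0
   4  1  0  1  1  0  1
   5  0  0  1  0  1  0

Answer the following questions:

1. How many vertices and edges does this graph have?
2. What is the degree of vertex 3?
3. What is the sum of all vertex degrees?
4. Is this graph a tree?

Count: 6 vertices, 7 edges.
Vertex 3 has neighbors [1, 4], degree = 2.
Handshaking lemma: 2 * 7 = 14.
A tree on 6 vertices has 5 edges. This graph has 7 edges (2 extra). Not a tree.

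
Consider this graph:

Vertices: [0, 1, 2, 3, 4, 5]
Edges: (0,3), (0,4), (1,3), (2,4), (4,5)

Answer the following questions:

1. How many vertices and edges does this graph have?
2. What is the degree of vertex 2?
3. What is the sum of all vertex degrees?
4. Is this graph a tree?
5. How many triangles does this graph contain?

Count: 6 vertices, 5 edges.
Vertex 2 has neighbors [4], degree = 1.
Handshaking lemma: 2 * 5 = 10.
A graph is a tree iff it is connected and has exactly n-1 edges. This graph is connected (all 6 vertices in one component) and has 6-1 = 5 edges. It is a tree.
Number of triangles = 0.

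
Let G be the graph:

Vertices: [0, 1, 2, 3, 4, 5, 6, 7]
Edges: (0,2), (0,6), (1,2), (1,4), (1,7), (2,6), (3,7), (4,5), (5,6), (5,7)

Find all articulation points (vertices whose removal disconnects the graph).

An articulation point is a vertex whose removal disconnects the graph.
Articulation points: [7]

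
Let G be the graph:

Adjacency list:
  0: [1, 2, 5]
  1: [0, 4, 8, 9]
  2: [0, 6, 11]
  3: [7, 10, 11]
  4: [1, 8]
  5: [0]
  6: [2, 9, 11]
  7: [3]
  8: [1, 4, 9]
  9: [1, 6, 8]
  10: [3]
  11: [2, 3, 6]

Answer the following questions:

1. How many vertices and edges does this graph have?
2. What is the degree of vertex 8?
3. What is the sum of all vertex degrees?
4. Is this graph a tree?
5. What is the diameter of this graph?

Count: 12 vertices, 15 edges.
Vertex 8 has neighbors [1, 4, 9], degree = 3.
Handshaking lemma: 2 * 15 = 30.
A tree on 12 vertices has 11 edges. This graph has 15 edges (4 extra). Not a tree.
Diameter (longest shortest path) = 6.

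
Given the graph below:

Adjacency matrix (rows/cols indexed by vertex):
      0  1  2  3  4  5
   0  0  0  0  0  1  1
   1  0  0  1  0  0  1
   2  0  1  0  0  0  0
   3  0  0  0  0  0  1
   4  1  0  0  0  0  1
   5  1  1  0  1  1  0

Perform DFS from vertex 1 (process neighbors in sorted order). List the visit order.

DFS from vertex 1 (neighbors processed in ascending order):
Visit order: 1, 2, 5, 0, 4, 3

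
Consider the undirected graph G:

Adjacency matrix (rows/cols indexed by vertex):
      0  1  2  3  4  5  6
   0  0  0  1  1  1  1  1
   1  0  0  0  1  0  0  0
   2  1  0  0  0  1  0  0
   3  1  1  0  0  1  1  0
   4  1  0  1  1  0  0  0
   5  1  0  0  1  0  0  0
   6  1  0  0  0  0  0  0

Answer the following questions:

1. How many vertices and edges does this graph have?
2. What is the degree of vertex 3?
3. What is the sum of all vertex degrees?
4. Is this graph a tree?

Count: 7 vertices, 9 edges.
Vertex 3 has neighbors [0, 1, 4, 5], degree = 4.
Handshaking lemma: 2 * 9 = 18.
A tree on 7 vertices has 6 edges. This graph has 9 edges (3 extra). Not a tree.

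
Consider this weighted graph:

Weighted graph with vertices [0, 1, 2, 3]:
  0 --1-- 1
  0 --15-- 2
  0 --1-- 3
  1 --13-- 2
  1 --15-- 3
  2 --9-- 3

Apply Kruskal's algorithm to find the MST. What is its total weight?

Applying Kruskal's algorithm (sort edges by weight, add if no cycle):
  Add (0,1) w=1
  Add (0,3) w=1
  Add (2,3) w=9
  Skip (1,2) w=13 (creates cycle)
  Skip (0,2) w=15 (creates cycle)
  Skip (1,3) w=15 (creates cycle)
MST weight = 11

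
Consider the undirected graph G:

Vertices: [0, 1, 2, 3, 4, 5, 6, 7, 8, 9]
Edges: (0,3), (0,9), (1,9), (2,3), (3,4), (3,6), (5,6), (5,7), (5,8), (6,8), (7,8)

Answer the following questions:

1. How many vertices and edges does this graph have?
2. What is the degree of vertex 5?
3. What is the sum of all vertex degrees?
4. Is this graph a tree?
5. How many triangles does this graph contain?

Count: 10 vertices, 11 edges.
Vertex 5 has neighbors [6, 7, 8], degree = 3.
Handshaking lemma: 2 * 11 = 22.
A tree on 10 vertices has 9 edges. This graph has 11 edges (2 extra). Not a tree.
Number of triangles = 2.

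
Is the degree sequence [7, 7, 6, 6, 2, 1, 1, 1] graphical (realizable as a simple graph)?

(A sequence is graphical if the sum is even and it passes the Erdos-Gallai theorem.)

Sum of degrees = 31. Sum is odd, so the sequence is NOT graphical.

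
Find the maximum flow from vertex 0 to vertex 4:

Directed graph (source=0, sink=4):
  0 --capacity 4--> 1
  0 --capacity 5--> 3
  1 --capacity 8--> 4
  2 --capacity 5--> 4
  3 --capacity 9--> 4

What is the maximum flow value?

Computing max flow:
  Flow on (0->1): 4/4
  Flow on (0->3): 5/5
  Flow on (1->4): 4/8
  Flow on (3->4): 5/9
Maximum flow = 9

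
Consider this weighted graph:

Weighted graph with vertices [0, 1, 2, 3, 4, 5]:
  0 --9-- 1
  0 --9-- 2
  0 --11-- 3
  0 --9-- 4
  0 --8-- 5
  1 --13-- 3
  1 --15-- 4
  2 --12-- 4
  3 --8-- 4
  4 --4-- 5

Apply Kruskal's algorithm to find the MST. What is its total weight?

Applying Kruskal's algorithm (sort edges by weight, add if no cycle):
  Add (4,5) w=4
  Add (0,5) w=8
  Add (3,4) w=8
  Skip (0,4) w=9 (creates cycle)
  Add (0,1) w=9
  Add (0,2) w=9
  Skip (0,3) w=11 (creates cycle)
  Skip (2,4) w=12 (creates cycle)
  Skip (1,3) w=13 (creates cycle)
  Skip (1,4) w=15 (creates cycle)
MST weight = 38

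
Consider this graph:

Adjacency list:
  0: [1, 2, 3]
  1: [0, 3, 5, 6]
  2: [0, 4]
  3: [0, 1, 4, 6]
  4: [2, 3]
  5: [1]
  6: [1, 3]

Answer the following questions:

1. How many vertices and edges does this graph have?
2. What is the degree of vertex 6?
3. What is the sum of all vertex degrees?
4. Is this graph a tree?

Count: 7 vertices, 9 edges.
Vertex 6 has neighbors [1, 3], degree = 2.
Handshaking lemma: 2 * 9 = 18.
A tree on 7 vertices has 6 edges. This graph has 9 edges (3 extra). Not a tree.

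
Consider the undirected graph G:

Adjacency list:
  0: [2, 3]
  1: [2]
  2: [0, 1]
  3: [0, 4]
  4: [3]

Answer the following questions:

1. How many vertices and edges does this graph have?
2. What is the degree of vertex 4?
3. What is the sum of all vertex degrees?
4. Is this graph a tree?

Count: 5 vertices, 4 edges.
Vertex 4 has neighbors [3], degree = 1.
Handshaking lemma: 2 * 4 = 8.
A graph is a tree iff it is connected and has exactly n-1 edges. This graph is connected (all 5 vertices in one component) and has 5-1 = 4 edges. It is a tree.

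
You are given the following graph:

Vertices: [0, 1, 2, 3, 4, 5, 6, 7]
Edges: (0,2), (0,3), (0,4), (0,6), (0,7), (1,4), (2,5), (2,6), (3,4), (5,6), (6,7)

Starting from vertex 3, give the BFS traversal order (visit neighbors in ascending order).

BFS from vertex 3 (neighbors processed in ascending order):
Visit order: 3, 0, 4, 2, 6, 7, 1, 5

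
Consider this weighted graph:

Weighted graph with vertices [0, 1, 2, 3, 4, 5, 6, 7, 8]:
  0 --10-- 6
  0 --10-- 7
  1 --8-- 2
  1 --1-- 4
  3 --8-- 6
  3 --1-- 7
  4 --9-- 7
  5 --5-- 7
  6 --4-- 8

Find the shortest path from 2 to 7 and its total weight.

Using Dijkstra's algorithm from vertex 2:
Shortest path: 2 -> 1 -> 4 -> 7
Total weight: 8 + 1 + 9 = 18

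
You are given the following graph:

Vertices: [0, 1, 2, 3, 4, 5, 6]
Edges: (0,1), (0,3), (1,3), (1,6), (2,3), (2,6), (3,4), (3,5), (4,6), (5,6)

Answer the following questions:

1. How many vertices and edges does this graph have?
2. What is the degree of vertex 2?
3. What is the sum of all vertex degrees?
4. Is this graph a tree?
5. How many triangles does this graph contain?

Count: 7 vertices, 10 edges.
Vertex 2 has neighbors [3, 6], degree = 2.
Handshaking lemma: 2 * 10 = 20.
A tree on 7 vertices has 6 edges. This graph has 10 edges (4 extra). Not a tree.
Number of triangles = 1.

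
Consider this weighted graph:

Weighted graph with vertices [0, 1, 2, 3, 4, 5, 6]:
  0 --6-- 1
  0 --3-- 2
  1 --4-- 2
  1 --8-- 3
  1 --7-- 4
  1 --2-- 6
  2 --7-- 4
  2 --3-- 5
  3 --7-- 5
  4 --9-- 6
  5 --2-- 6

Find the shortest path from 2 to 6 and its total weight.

Using Dijkstra's algorithm from vertex 2:
Shortest path: 2 -> 5 -> 6
Total weight: 3 + 2 = 5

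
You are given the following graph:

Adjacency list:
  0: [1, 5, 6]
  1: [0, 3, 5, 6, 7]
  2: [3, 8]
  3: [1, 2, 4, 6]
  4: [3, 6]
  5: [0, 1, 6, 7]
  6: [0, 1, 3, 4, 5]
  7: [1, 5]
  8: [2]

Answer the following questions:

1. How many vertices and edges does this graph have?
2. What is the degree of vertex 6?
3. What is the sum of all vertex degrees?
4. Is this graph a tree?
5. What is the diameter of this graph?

Count: 9 vertices, 14 edges.
Vertex 6 has neighbors [0, 1, 3, 4, 5], degree = 5.
Handshaking lemma: 2 * 14 = 28.
A tree on 9 vertices has 8 edges. This graph has 14 edges (6 extra). Not a tree.
Diameter (longest shortest path) = 4.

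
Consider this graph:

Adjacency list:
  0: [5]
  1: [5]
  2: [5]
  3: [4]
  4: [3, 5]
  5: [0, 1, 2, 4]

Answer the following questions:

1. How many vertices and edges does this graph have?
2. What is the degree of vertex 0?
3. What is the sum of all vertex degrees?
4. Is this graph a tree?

Count: 6 vertices, 5 edges.
Vertex 0 has neighbors [5], degree = 1.
Handshaking lemma: 2 * 5 = 10.
A graph is a tree iff it is connected and has exactly n-1 edges. This graph is connected (all 6 vertices in one component) and has 6-1 = 5 edges. It is a tree.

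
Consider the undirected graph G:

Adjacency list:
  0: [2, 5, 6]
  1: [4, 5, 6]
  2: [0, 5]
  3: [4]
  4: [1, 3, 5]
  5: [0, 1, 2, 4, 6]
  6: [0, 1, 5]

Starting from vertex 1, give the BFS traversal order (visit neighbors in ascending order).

BFS from vertex 1 (neighbors processed in ascending order):
Visit order: 1, 4, 5, 6, 3, 0, 2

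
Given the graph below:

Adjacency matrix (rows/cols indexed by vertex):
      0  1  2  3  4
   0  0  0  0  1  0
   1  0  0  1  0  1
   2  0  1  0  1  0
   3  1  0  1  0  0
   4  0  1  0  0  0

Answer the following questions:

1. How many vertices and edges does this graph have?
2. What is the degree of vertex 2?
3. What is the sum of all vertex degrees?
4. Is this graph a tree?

Count: 5 vertices, 4 edges.
Vertex 2 has neighbors [1, 3], degree = 2.
Handshaking lemma: 2 * 4 = 8.
A graph is a tree iff it is connected and has exactly n-1 edges. This graph is connected (all 5 vertices in one component) and has 5-1 = 4 edges. It is a tree.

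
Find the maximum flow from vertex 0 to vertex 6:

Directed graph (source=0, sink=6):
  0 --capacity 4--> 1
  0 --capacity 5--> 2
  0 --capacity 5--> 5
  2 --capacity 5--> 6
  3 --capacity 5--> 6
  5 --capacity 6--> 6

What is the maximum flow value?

Computing max flow:
  Flow on (0->2): 5/5
  Flow on (0->5): 5/5
  Flow on (2->6): 5/5
  Flow on (5->6): 5/6
Maximum flow = 10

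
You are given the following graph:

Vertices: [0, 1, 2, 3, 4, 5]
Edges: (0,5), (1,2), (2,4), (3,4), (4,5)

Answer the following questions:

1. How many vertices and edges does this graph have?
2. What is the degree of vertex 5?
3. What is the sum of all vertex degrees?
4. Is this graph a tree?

Count: 6 vertices, 5 edges.
Vertex 5 has neighbors [0, 4], degree = 2.
Handshaking lemma: 2 * 5 = 10.
A graph is a tree iff it is connected and has exactly n-1 edges. This graph is connected (all 6 vertices in one component) and has 6-1 = 5 edges. It is a tree.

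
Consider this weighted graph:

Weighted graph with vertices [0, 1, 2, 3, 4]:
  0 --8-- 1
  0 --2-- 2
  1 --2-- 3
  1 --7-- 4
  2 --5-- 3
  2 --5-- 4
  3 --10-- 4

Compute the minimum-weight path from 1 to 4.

Using Dijkstra's algorithm from vertex 1:
Shortest path: 1 -> 4
Total weight: 7 = 7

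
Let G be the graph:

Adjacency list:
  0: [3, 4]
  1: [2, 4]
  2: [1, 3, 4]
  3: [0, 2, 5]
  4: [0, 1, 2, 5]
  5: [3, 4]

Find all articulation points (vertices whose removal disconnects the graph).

No articulation points. The graph is biconnected.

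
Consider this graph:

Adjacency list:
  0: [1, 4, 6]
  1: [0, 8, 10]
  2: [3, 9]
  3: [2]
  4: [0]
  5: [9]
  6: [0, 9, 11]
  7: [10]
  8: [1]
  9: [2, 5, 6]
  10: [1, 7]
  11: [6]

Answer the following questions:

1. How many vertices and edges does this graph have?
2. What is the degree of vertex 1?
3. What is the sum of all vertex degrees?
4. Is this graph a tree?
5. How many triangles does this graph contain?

Count: 12 vertices, 11 edges.
Vertex 1 has neighbors [0, 8, 10], degree = 3.
Handshaking lemma: 2 * 11 = 22.
A graph is a tree iff it is connected and has exactly n-1 edges. This graph is connected (all 12 vertices in one component) and has 12-1 = 11 edges. It is a tree.
Number of triangles = 0.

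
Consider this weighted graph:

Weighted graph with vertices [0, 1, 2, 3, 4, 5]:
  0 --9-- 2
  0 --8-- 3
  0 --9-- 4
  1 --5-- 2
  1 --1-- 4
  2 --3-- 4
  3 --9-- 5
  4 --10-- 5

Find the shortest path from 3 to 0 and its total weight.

Using Dijkstra's algorithm from vertex 3:
Shortest path: 3 -> 0
Total weight: 8 = 8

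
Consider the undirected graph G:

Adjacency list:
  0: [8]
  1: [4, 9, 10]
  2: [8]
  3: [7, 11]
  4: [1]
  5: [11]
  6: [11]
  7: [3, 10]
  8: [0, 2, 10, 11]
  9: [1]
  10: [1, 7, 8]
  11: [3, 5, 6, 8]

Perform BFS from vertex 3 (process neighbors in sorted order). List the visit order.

BFS from vertex 3 (neighbors processed in ascending order):
Visit order: 3, 7, 11, 10, 5, 6, 8, 1, 0, 2, 4, 9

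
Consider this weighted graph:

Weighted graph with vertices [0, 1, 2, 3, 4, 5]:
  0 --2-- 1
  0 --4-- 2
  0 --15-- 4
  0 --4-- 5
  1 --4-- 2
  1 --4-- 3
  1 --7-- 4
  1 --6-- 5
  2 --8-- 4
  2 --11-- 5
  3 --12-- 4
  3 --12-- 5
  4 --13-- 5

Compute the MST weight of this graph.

Applying Kruskal's algorithm (sort edges by weight, add if no cycle):
  Add (0,1) w=2
  Add (0,5) w=4
  Add (0,2) w=4
  Add (1,3) w=4
  Skip (1,2) w=4 (creates cycle)
  Skip (1,5) w=6 (creates cycle)
  Add (1,4) w=7
  Skip (2,4) w=8 (creates cycle)
  Skip (2,5) w=11 (creates cycle)
  Skip (3,4) w=12 (creates cycle)
  Skip (3,5) w=12 (creates cycle)
  Skip (4,5) w=13 (creates cycle)
  Skip (0,4) w=15 (creates cycle)
MST weight = 21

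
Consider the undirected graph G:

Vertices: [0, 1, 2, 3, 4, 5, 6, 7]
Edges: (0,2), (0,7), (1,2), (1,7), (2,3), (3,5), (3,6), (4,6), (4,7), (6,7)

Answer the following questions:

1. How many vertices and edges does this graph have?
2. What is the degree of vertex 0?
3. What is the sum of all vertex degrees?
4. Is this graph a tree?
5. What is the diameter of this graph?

Count: 8 vertices, 10 edges.
Vertex 0 has neighbors [2, 7], degree = 2.
Handshaking lemma: 2 * 10 = 20.
A tree on 8 vertices has 7 edges. This graph has 10 edges (3 extra). Not a tree.
Diameter (longest shortest path) = 3.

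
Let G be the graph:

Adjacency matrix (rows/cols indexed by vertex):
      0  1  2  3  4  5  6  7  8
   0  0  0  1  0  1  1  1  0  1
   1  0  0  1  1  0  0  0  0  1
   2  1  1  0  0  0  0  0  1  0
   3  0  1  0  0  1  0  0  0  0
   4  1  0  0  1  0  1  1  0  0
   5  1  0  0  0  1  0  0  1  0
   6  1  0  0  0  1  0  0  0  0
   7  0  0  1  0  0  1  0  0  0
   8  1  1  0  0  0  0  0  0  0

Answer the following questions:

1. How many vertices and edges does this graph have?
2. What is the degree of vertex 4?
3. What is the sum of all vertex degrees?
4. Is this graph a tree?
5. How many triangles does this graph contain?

Count: 9 vertices, 13 edges.
Vertex 4 has neighbors [0, 3, 5, 6], degree = 4.
Handshaking lemma: 2 * 13 = 26.
A tree on 9 vertices has 8 edges. This graph has 13 edges (5 extra). Not a tree.
Number of triangles = 2.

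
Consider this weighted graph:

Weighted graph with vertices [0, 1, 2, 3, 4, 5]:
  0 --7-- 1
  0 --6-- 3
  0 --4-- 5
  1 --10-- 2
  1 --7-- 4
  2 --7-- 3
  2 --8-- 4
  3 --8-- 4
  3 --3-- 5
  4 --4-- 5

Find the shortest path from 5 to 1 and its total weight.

Using Dijkstra's algorithm from vertex 5:
Shortest path: 5 -> 4 -> 1
Total weight: 4 + 7 = 11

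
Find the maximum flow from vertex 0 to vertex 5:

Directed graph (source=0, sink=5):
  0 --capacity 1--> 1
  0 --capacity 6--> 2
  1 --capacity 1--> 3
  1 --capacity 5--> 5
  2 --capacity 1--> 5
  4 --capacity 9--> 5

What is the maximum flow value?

Computing max flow:
  Flow on (0->1): 1/1
  Flow on (0->2): 1/6
  Flow on (1->5): 1/5
  Flow on (2->5): 1/1
Maximum flow = 2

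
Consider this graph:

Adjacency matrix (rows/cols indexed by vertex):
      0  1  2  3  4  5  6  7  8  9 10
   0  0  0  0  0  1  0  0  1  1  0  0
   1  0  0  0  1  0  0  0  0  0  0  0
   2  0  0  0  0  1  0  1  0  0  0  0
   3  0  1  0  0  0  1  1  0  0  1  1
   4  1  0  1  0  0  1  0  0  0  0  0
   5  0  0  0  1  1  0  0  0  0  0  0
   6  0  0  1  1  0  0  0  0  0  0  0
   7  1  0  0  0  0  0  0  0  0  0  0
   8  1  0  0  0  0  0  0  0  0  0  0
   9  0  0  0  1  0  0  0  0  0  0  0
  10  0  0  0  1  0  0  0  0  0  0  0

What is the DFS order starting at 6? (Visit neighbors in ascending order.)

DFS from vertex 6 (neighbors processed in ascending order):
Visit order: 6, 2, 4, 0, 7, 8, 5, 3, 1, 9, 10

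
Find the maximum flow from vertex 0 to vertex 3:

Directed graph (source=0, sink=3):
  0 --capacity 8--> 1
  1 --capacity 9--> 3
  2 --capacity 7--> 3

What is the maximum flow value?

Computing max flow:
  Flow on (0->1): 8/8
  Flow on (1->3): 8/9
Maximum flow = 8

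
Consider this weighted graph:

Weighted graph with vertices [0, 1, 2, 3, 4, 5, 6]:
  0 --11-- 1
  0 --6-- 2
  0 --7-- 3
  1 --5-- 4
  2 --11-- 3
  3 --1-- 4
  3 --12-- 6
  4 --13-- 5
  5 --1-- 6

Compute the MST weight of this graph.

Applying Kruskal's algorithm (sort edges by weight, add if no cycle):
  Add (3,4) w=1
  Add (5,6) w=1
  Add (1,4) w=5
  Add (0,2) w=6
  Add (0,3) w=7
  Skip (0,1) w=11 (creates cycle)
  Skip (2,3) w=11 (creates cycle)
  Add (3,6) w=12
  Skip (4,5) w=13 (creates cycle)
MST weight = 32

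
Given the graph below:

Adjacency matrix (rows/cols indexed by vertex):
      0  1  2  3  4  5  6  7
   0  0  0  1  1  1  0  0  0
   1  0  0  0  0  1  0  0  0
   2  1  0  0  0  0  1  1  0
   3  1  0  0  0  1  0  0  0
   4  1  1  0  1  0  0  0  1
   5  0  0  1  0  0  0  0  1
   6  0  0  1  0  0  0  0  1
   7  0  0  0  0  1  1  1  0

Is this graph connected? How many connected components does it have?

Checking connectivity: the graph has 1 connected component(s).
All vertices are reachable from each other. The graph IS connected.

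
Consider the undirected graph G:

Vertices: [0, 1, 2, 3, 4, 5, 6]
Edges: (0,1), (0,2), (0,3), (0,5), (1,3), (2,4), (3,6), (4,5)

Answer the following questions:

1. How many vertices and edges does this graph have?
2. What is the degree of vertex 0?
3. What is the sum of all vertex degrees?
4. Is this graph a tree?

Count: 7 vertices, 8 edges.
Vertex 0 has neighbors [1, 2, 3, 5], degree = 4.
Handshaking lemma: 2 * 8 = 16.
A tree on 7 vertices has 6 edges. This graph has 8 edges (2 extra). Not a tree.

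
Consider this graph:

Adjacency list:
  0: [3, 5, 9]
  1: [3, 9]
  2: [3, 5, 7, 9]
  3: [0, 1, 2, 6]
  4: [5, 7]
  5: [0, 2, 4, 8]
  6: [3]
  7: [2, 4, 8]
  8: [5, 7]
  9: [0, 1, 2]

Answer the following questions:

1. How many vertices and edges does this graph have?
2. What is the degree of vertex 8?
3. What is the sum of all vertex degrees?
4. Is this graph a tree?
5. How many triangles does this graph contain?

Count: 10 vertices, 14 edges.
Vertex 8 has neighbors [5, 7], degree = 2.
Handshaking lemma: 2 * 14 = 28.
A tree on 10 vertices has 9 edges. This graph has 14 edges (5 extra). Not a tree.
Number of triangles = 0.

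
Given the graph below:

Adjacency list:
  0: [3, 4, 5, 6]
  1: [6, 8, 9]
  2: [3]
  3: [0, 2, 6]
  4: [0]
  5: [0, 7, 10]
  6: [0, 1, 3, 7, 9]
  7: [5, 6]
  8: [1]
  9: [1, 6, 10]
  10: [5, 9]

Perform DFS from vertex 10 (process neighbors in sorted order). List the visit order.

DFS from vertex 10 (neighbors processed in ascending order):
Visit order: 10, 5, 0, 3, 2, 6, 1, 8, 9, 7, 4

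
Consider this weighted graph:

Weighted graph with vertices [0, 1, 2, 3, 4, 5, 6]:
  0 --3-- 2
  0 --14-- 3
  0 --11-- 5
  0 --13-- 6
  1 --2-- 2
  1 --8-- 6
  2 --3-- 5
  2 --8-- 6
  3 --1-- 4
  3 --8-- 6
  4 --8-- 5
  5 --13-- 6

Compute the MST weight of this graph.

Applying Kruskal's algorithm (sort edges by weight, add if no cycle):
  Add (3,4) w=1
  Add (1,2) w=2
  Add (0,2) w=3
  Add (2,5) w=3
  Add (1,6) w=8
  Skip (2,6) w=8 (creates cycle)
  Add (3,6) w=8
  Skip (4,5) w=8 (creates cycle)
  Skip (0,5) w=11 (creates cycle)
  Skip (0,6) w=13 (creates cycle)
  Skip (5,6) w=13 (creates cycle)
  Skip (0,3) w=14 (creates cycle)
MST weight = 25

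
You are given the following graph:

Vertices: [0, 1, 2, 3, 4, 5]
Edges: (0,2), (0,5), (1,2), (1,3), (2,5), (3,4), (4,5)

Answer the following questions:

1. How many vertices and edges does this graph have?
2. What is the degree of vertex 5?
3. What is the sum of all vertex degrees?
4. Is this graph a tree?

Count: 6 vertices, 7 edges.
Vertex 5 has neighbors [0, 2, 4], degree = 3.
Handshaking lemma: 2 * 7 = 14.
A tree on 6 vertices has 5 edges. This graph has 7 edges (2 extra). Not a tree.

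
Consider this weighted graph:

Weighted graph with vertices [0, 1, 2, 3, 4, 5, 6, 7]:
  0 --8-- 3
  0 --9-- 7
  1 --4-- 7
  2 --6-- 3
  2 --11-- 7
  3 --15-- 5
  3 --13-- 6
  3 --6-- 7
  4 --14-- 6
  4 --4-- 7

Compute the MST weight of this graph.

Applying Kruskal's algorithm (sort edges by weight, add if no cycle):
  Add (1,7) w=4
  Add (4,7) w=4
  Add (2,3) w=6
  Add (3,7) w=6
  Add (0,3) w=8
  Skip (0,7) w=9 (creates cycle)
  Skip (2,7) w=11 (creates cycle)
  Add (3,6) w=13
  Skip (4,6) w=14 (creates cycle)
  Add (3,5) w=15
MST weight = 56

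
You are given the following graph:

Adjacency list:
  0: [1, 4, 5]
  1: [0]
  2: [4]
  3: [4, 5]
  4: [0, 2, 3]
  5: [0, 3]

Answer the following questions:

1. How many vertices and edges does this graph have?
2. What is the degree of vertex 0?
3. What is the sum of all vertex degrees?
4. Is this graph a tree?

Count: 6 vertices, 6 edges.
Vertex 0 has neighbors [1, 4, 5], degree = 3.
Handshaking lemma: 2 * 6 = 12.
A tree on 6 vertices has 5 edges. This graph has 6 edges (1 extra). Not a tree.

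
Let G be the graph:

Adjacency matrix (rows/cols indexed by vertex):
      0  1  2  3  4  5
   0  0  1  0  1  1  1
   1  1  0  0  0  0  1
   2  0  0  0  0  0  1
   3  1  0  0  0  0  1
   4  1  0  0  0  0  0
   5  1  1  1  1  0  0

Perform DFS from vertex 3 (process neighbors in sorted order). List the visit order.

DFS from vertex 3 (neighbors processed in ascending order):
Visit order: 3, 0, 1, 5, 2, 4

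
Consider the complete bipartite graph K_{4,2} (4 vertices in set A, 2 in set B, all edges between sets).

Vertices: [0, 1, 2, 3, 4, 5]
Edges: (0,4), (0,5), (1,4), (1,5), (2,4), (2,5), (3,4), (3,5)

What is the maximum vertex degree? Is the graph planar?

Set-A vertices have degree 2; set-B vertices have degree 4. Maximum degree = max(4,2) = 4.
min(4,2) <= 2, so K_{4,2} avoids a K_{3,3} subdivision and is planar.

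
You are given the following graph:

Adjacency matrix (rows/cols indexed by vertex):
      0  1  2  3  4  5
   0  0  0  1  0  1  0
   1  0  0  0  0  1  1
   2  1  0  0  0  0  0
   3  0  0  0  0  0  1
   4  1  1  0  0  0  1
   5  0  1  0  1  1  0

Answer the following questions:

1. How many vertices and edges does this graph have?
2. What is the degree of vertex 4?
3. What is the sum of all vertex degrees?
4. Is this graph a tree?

Count: 6 vertices, 6 edges.
Vertex 4 has neighbors [0, 1, 5], degree = 3.
Handshaking lemma: 2 * 6 = 12.
A tree on 6 vertices has 5 edges. This graph has 6 edges (1 extra). Not a tree.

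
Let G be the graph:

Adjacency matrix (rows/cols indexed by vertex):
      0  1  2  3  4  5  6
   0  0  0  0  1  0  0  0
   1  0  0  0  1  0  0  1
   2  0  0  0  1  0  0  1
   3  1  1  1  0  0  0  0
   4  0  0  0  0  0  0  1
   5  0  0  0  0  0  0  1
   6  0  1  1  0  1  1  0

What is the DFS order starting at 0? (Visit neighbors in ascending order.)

DFS from vertex 0 (neighbors processed in ascending order):
Visit order: 0, 3, 1, 6, 2, 4, 5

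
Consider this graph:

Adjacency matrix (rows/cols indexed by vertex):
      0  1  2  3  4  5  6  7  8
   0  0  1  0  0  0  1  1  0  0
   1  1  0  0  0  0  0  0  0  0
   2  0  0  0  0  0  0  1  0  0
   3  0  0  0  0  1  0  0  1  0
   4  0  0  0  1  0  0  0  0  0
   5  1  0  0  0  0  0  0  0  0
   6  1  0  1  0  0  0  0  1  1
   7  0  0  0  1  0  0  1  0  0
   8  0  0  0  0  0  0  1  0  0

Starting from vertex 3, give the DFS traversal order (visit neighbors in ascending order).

DFS from vertex 3 (neighbors processed in ascending order):
Visit order: 3, 4, 7, 6, 0, 1, 5, 2, 8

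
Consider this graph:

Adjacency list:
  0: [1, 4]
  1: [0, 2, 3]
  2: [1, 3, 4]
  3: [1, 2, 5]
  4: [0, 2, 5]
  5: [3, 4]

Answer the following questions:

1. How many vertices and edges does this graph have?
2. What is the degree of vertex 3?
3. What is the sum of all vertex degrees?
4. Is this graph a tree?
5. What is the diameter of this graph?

Count: 6 vertices, 8 edges.
Vertex 3 has neighbors [1, 2, 5], degree = 3.
Handshaking lemma: 2 * 8 = 16.
A tree on 6 vertices has 5 edges. This graph has 8 edges (3 extra). Not a tree.
Diameter (longest shortest path) = 2.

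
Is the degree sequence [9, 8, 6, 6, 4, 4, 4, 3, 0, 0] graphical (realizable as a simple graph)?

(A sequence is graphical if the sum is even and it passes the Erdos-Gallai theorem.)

Sum of degrees = 44. Sum is even but fails Erdos-Gallai. The sequence is NOT graphical.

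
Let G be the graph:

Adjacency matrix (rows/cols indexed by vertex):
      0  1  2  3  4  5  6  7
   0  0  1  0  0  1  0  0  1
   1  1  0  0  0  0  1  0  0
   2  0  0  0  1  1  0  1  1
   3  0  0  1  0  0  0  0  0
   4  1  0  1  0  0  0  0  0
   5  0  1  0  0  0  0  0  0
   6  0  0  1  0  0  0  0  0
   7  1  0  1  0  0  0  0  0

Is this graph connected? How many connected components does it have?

Checking connectivity: the graph has 1 connected component(s).
All vertices are reachable from each other. The graph IS connected.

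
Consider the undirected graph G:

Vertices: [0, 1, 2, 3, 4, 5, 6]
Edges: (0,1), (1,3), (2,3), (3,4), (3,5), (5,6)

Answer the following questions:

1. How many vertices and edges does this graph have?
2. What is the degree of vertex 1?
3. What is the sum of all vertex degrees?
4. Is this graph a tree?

Count: 7 vertices, 6 edges.
Vertex 1 has neighbors [0, 3], degree = 2.
Handshaking lemma: 2 * 6 = 12.
A graph is a tree iff it is connected and has exactly n-1 edges. This graph is connected (all 7 vertices in one component) and has 7-1 = 6 edges. It is a tree.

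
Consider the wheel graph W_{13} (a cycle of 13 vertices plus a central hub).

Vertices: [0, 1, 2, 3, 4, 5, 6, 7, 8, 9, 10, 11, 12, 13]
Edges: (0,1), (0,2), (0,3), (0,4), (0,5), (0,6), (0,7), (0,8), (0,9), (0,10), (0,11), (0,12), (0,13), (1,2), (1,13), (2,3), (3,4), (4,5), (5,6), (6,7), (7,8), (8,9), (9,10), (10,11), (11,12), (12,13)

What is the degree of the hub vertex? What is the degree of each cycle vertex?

The hub connects to all 13 cycle vertices, so deg(hub) = 13.
Each cycle vertex connects to 2 neighbors on the cycle plus the hub, so deg(cycle vertex) = 3.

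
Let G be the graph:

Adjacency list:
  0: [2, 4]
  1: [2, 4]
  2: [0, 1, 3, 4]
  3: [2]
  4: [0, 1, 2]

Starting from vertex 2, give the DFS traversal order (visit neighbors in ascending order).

DFS from vertex 2 (neighbors processed in ascending order):
Visit order: 2, 0, 4, 1, 3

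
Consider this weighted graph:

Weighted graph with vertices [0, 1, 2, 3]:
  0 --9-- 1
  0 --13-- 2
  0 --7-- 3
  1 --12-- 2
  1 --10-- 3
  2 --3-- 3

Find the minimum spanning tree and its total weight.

Applying Kruskal's algorithm (sort edges by weight, add if no cycle):
  Add (2,3) w=3
  Add (0,3) w=7
  Add (0,1) w=9
  Skip (1,3) w=10 (creates cycle)
  Skip (1,2) w=12 (creates cycle)
  Skip (0,2) w=13 (creates cycle)
MST weight = 19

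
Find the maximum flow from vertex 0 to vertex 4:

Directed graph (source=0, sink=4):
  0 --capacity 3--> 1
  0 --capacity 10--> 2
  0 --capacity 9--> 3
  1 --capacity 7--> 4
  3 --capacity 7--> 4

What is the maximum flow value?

Computing max flow:
  Flow on (0->1): 3/3
  Flow on (0->3): 7/9
  Flow on (1->4): 3/7
  Flow on (3->4): 7/7
Maximum flow = 10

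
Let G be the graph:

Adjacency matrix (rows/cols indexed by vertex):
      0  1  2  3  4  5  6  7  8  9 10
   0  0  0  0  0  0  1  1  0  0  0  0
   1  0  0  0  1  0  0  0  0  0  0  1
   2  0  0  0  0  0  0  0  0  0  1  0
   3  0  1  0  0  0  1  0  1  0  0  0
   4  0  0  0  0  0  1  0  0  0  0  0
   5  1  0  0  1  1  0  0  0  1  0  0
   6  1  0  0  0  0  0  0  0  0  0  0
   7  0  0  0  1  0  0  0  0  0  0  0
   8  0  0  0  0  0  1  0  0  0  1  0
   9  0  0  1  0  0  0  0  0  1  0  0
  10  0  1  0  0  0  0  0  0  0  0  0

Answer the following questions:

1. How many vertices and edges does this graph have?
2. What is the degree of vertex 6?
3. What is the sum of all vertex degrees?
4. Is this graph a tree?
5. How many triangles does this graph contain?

Count: 11 vertices, 10 edges.
Vertex 6 has neighbors [0], degree = 1.
Handshaking lemma: 2 * 10 = 20.
A graph is a tree iff it is connected and has exactly n-1 edges. This graph is connected (all 11 vertices in one component) and has 11-1 = 10 edges. It is a tree.
Number of triangles = 0.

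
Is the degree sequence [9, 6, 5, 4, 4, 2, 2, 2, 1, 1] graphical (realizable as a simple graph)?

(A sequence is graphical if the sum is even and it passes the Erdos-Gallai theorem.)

Sum of degrees = 36. Sum is even and passes Erdos-Gallai. The sequence IS graphical.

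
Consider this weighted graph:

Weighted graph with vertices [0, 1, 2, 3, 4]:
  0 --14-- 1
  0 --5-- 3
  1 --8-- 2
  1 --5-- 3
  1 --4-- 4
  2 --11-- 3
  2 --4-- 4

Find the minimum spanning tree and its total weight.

Applying Kruskal's algorithm (sort edges by weight, add if no cycle):
  Add (1,4) w=4
  Add (2,4) w=4
  Add (0,3) w=5
  Add (1,3) w=5
  Skip (1,2) w=8 (creates cycle)
  Skip (2,3) w=11 (creates cycle)
  Skip (0,1) w=14 (creates cycle)
MST weight = 18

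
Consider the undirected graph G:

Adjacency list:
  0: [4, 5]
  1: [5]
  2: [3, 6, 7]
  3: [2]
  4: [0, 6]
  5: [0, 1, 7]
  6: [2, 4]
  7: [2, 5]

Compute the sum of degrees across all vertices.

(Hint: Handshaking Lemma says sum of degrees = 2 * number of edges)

Count edges: 8 edges.
By Handshaking Lemma: sum of degrees = 2 * 8 = 16.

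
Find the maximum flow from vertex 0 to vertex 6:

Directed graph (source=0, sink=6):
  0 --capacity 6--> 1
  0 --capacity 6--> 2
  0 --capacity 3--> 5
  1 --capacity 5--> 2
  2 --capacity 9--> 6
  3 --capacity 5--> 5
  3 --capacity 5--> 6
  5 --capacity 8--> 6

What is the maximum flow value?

Computing max flow:
  Flow on (0->1): 5/6
  Flow on (0->2): 4/6
  Flow on (0->5): 3/3
  Flow on (1->2): 5/5
  Flow on (2->6): 9/9
  Flow on (5->6): 3/8
Maximum flow = 12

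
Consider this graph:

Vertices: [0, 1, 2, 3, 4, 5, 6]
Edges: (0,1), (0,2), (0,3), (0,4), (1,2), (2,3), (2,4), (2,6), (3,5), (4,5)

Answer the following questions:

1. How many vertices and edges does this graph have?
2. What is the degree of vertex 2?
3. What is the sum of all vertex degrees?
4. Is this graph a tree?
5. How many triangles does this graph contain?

Count: 7 vertices, 10 edges.
Vertex 2 has neighbors [0, 1, 3, 4, 6], degree = 5.
Handshaking lemma: 2 * 10 = 20.
A tree on 7 vertices has 6 edges. This graph has 10 edges (4 extra). Not a tree.
Number of triangles = 3.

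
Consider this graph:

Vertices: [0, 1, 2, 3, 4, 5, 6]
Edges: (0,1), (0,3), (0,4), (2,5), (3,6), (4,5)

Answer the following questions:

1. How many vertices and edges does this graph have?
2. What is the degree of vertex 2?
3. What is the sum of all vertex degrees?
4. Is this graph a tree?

Count: 7 vertices, 6 edges.
Vertex 2 has neighbors [5], degree = 1.
Handshaking lemma: 2 * 6 = 12.
A graph is a tree iff it is connected and has exactly n-1 edges. This graph is connected (all 7 vertices in one component) and has 7-1 = 6 edges. It is a tree.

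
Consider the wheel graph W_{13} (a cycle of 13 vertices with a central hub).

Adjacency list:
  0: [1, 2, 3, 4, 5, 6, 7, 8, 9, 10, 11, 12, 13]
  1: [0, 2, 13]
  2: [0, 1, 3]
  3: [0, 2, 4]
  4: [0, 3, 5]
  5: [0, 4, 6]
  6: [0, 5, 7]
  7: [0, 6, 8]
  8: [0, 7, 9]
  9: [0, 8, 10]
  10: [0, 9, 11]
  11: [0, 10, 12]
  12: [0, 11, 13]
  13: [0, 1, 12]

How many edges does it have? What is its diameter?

Wheel graph W_{13}: 13 cycle edges + 13 spoke edges = 26 edges.
The hub is distance 1 from all cycle vertices. Max distance between cycle vertices through hub is 2.
Diameter = 2.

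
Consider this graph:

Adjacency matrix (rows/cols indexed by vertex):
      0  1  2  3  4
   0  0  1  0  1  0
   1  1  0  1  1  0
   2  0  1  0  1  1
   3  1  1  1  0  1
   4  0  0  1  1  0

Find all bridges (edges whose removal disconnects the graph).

No bridges found. The graph is 2-edge-connected (no single edge removal disconnects it).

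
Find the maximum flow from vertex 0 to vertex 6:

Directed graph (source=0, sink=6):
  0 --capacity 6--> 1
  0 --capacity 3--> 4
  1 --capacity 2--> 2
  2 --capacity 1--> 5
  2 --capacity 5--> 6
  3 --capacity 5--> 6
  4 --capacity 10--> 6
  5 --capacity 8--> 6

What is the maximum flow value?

Computing max flow:
  Flow on (0->1): 2/6
  Flow on (0->4): 3/3
  Flow on (1->2): 2/2
  Flow on (2->6): 2/5
  Flow on (4->6): 3/10
Maximum flow = 5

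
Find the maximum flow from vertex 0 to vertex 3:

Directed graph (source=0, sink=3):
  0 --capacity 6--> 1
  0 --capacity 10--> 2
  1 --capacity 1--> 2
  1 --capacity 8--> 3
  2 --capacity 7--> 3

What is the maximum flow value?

Computing max flow:
  Flow on (0->1): 6/6
  Flow on (0->2): 7/10
  Flow on (1->3): 6/8
  Flow on (2->3): 7/7
Maximum flow = 13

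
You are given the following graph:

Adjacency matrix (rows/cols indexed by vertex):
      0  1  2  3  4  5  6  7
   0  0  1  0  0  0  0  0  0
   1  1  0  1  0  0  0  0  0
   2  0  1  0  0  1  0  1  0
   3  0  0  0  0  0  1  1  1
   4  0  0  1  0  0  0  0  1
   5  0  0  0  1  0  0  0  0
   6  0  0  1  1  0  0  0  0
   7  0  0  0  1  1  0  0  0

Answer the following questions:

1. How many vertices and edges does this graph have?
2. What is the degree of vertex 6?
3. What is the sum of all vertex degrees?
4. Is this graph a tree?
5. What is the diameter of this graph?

Count: 8 vertices, 8 edges.
Vertex 6 has neighbors [2, 3], degree = 2.
Handshaking lemma: 2 * 8 = 16.
A tree on 8 vertices has 7 edges. This graph has 8 edges (1 extra). Not a tree.
Diameter (longest shortest path) = 5.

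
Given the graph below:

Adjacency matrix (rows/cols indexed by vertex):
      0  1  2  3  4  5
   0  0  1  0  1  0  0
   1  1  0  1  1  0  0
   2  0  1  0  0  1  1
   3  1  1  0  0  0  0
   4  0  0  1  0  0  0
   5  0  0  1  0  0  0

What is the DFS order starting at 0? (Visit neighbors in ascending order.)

DFS from vertex 0 (neighbors processed in ascending order):
Visit order: 0, 1, 2, 4, 5, 3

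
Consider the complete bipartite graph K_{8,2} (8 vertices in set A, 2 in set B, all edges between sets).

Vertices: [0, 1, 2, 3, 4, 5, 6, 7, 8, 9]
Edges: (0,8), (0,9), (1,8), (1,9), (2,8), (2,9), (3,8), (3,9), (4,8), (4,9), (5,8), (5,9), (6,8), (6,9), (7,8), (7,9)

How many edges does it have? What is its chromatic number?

K_{8,2} has 8 * 2 = 16 edges.
Bipartite graphs have chromatic number 2 (color each partition differently).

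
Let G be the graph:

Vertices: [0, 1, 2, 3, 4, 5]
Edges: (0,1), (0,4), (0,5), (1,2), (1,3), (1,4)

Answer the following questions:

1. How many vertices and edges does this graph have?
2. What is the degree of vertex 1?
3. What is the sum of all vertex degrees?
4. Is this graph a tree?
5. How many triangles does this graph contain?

Count: 6 vertices, 6 edges.
Vertex 1 has neighbors [0, 2, 3, 4], degree = 4.
Handshaking lemma: 2 * 6 = 12.
A tree on 6 vertices has 5 edges. This graph has 6 edges (1 extra). Not a tree.
Number of triangles = 1.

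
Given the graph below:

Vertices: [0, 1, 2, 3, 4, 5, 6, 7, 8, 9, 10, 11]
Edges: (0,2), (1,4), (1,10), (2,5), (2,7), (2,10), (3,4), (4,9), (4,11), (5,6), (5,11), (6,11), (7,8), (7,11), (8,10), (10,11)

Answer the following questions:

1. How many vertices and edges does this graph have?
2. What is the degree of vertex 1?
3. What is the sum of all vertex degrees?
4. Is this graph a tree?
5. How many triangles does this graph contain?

Count: 12 vertices, 16 edges.
Vertex 1 has neighbors [4, 10], degree = 2.
Handshaking lemma: 2 * 16 = 32.
A tree on 12 vertices has 11 edges. This graph has 16 edges (5 extra). Not a tree.
Number of triangles = 1.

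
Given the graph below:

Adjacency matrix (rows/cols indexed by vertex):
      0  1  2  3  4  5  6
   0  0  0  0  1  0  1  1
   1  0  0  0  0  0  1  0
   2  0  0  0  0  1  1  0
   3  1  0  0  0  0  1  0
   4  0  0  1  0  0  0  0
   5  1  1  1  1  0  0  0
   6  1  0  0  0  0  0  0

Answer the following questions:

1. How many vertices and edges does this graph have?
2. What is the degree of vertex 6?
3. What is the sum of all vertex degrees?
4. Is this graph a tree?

Count: 7 vertices, 7 edges.
Vertex 6 has neighbors [0], degree = 1.
Handshaking lemma: 2 * 7 = 14.
A tree on 7 vertices has 6 edges. This graph has 7 edges (1 extra). Not a tree.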